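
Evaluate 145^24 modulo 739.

434

Compute successive squares:
24 in binary is 11000, i.e. 24 = 16 + 8.
145^1 ≡ 145 (mod 739)
145^2 ≡ 145^2 = 21025 ≡ 333 (mod 739)
145^4 ≡ 333^2 = 110889 ≡ 39 (mod 739)
145^8 ≡ 39^2 = 1521 ≡ 43 (mod 739)
145^16 ≡ 43^2 = 1849 ≡ 371 (mod 739)
145^24 = 145^16 * 145^8 ≡ 371 * 43 (mod 739).
371 * 43 = 15953 ≡ 434 (mod 739).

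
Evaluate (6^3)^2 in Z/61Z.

52

(6)^3 ≡ 33 (mod 61)
(33)^2 ≡ 52 (mod 61)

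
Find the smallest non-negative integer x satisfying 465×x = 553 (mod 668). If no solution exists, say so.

481

gcd(465, 668) = 1, so a unique solution mod 668 exists.
465⁻¹ ≡ 385 (mod 668).
x ≡ 385×553 ≡ 481 (mod 668).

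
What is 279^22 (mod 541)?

Using repeated squaring:
22 in binary is 10110, i.e. 22 = 16 + 4 + 2.
279^1 ≡ 279 (mod 541)
279^2 ≡ 279^2 = 77841 ≡ 478 (mod 541)
279^4 ≡ 478^2 = 228484 ≡ 182 (mod 541)
279^8 ≡ 182^2 = 33124 ≡ 123 (mod 541)
279^16 ≡ 123^2 = 15129 ≡ 522 (mod 541)
279^22 = 279^16 * 279^4 * 279^2 ≡ 522 * 182 * 478 (mod 541).
Accumulate the product:
522 * 182 = 95004 ≡ 329
329 * 478 = 157262 ≡ 372

372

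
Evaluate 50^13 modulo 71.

Compute successive squares:
13 in binary is 1101, i.e. 13 = 8 + 4 + 1.
50^1 ≡ 50 (mod 71)
50^2 ≡ 50^2 = 2500 ≡ 15 (mod 71)
50^4 ≡ 15^2 = 225 ≡ 12 (mod 71)
50^8 ≡ 12^2 = 144 ≡ 2 (mod 71)
50^13 = 50^8 × 50^4 × 50^1 ≡ 2 × 12 × 50 (mod 71).
Accumulate the product:
2 × 12 = 24
24 × 50 = 1200 ≡ 64

64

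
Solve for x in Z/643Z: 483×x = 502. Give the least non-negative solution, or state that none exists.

455

gcd(483, 643) = 1, so a unique solution mod 643 exists.
483⁻¹ ≡ 430 (mod 643).
x ≡ 430×502 ≡ 455 (mod 643).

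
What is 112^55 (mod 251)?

55 in binary is 110111, i.e. 55 = 32 + 16 + 4 + 2 + 1.
112^1 ≡ 112 (mod 251)
112^2 ≡ 112^2 = 12544 ≡ 245 (mod 251)
112^4 ≡ 245^2 = 60025 ≡ 36 (mod 251)
112^8 ≡ 36^2 = 1296 ≡ 41 (mod 251)
112^16 ≡ 41^2 = 1681 ≡ 175 (mod 251)
112^32 ≡ 175^2 = 30625 ≡ 3 (mod 251)
112^55 = 112^32 · 112^16 · 112^4 · 112^2 · 112^1 ≡ 3 · 175 · 36 · 245 · 112 (mod 251).
Accumulate the product:
3 · 175 = 525 ≡ 23
23 · 36 = 828 ≡ 75
75 · 245 = 18375 ≡ 52
52 · 112 = 5824 ≡ 51

51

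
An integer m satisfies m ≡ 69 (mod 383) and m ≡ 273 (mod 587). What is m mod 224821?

383⁻¹ mod 587: 383·446 ≡ 1 (mod 587), so 383⁻¹ ≡ 446.
m = 69 + 383·((273 − 69)·446 mod 587) = 69 + 383·586 = 224507.

224507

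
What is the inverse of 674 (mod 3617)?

2753

3617 = 5*674 + 247
674 = 2*247 + 180
247 = 1*180 + 67
180 = 2*67 + 46
67 = 1*46 + 21
46 = 2*21 + 4
21 = 5*4 + 1
4 = 4*1 + 0
gcd(674, 3617) = 1, so the inverse exists.
Back-substitute for 1:
1 = 1*21 − 5*4
  = −5*46 + 11*21
  = 11*67 − 16*46
  = −16*180 + 43*67
  = 43*247 − 59*180
  = −59*674 + 161*247
  = 161*3617 − 864*674
So 674⁻¹ ≡ −864 ≡ 2753 (mod 3617).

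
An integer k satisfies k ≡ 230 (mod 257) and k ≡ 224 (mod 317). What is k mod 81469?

257⁻¹ mod 317: 257·280 ≡ 1 (mod 317), so 257⁻¹ ≡ 280.
k = 230 + 257·((224 − 230)·280 mod 317) = 230 + 257·222 = 57284.

57284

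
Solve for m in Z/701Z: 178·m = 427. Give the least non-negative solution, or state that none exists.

219

gcd(178, 701) = 1, so a unique solution mod 701 exists.
178⁻¹ ≡ 319 (mod 701).
m ≡ 319·427 ≡ 219 (mod 701).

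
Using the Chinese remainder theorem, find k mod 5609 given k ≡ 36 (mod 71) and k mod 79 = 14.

4438

71⁻¹ mod 79: 71×69 ≡ 1 (mod 79), so 71⁻¹ ≡ 69.
k = 36 + 71×((14 − 36)×69 mod 79) = 36 + 71×62 = 4438.
Check: 4438 mod 71 = 36, 4438 mod 79 = 14. ✓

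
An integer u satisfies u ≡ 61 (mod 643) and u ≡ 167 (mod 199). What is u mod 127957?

118373

643⁻¹ mod 199: 643*13 ≡ 1 (mod 199), so 643⁻¹ ≡ 13.
u = 61 + 643*((167 − 61)*13 mod 199) = 61 + 643*184 = 118373.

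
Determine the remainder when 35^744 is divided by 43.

21

By square-and-multiply:
744 in binary is 1011101000, i.e. 744 = 512 + 128 + 64 + 32 + 8.
35^1 ≡ 35 (mod 43)
35^2 ≡ 35^2 = 1225 ≡ 21 (mod 43)
35^4 ≡ 21^2 = 441 ≡ 11 (mod 43)
35^8 ≡ 11^2 = 121 ≡ 35 (mod 43)
35^16 ≡ 35^2 = 1225 ≡ 21 (mod 43)
35^32 ≡ 21^2 = 441 ≡ 11 (mod 43)
35^64 ≡ 11^2 = 121 ≡ 35 (mod 43)
35^128 ≡ 35^2 = 1225 ≡ 21 (mod 43)
35^256 ≡ 21^2 = 441 ≡ 11 (mod 43)
35^512 ≡ 11^2 = 121 ≡ 35 (mod 43)
35^744 = 35^512 * 35^128 * 35^64 * 35^32 * 35^8 ≡ 35 * 21 * 35 * 11 * 35 (mod 43).
Accumulate the product:
35 * 21 = 735 ≡ 4
4 * 35 = 140 ≡ 11
11 * 11 = 121 ≡ 35
35 * 35 = 1225 ≡ 21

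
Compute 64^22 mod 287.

78

Compute successive squares:
64^1 ≡ 64 (mod 287)
64^2 ≡ 64^2 = 4096 ≡ 78 (mod 287)
64^4 ≡ 78^2 = 6084 ≡ 57 (mod 287)
64^8 ≡ 57^2 = 3249 ≡ 92 (mod 287)
64^16 ≡ 92^2 = 8464 ≡ 141 (mod 287)
64^22 = 64^16 × 64^4 × 64^2 ≡ 141 × 57 × 78 (mod 287).
Accumulate the product:
141 × 57 = 8037 ≡ 1
1 × 78 = 78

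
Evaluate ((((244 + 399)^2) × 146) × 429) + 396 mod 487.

244 + 399 = 643 ≡ 156 (mod 487)
(156)^2 ≡ 473 (mod 487)
473 × 146 = 69058 ≡ 391 (mod 487)
391 × 429 = 167739 ≡ 211 (mod 487)
211 + 396 = 607 ≡ 120 (mod 487)

120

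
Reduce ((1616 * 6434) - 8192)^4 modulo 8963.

5777

1616 * 6434 = 10397344 ≡ 264 (mod 8963)
264 - 8192 = -7928 ≡ 1035 (mod 8963)
(1035)^4 ≡ 5777 (mod 8963)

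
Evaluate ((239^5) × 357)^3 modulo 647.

(239)^5 ≡ 401 (mod 647)
401 × 357 = 143157 ≡ 170 (mod 647)
(170)^3 ≡ 329 (mod 647)

329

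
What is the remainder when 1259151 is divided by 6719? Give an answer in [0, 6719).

1259151 = 187×6719 + 2698, so 1259151 ≡ 2698 (mod 6719).

2698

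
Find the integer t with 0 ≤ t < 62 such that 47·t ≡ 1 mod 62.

By the extended Euclidean algorithm:
62 = 1×47 + 15
47 = 3×15 + 2
15 = 7×2 + 1
2 = 2×1 + 0
gcd(47, 62) = 1, so the inverse exists.
Bézout: 1 = 22×62 − 29×47.
So 47⁻¹ ≡ −29 ≡ 33 (mod 62).

33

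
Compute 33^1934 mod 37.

33^1 ≡ 33 (mod 37)
33^2 ≡ 33^2 = 1089 ≡ 16 (mod 37)
33^4 ≡ 16^2 = 256 ≡ 34 (mod 37)
33^8 ≡ 34^2 = 1156 ≡ 9 (mod 37)
33^16 ≡ 9^2 = 81 ≡ 7 (mod 37)
33^32 ≡ 7^2 = 49 ≡ 12 (mod 37)
33^64 ≡ 12^2 = 144 ≡ 33 (mod 37)
33^128 ≡ 33^2 = 1089 ≡ 16 (mod 37)
33^256 ≡ 16^2 = 256 ≡ 34 (mod 37)
33^512 ≡ 34^2 = 1156 ≡ 9 (mod 37)
33^1024 ≡ 9^2 = 81 ≡ 7 (mod 37)
33^1934 = 33^1024 × 33^512 × 33^256 × 33^128 × 33^8 × 33^4 × 33^2 ≡ 7 × 9 × 34 × 16 × 9 × 34 × 16 (mod 37).
Accumulate the product:
7 × 9 = 63 ≡ 26
26 × 34 = 884 ≡ 33
33 × 16 = 528 ≡ 10
10 × 9 = 90 ≡ 16
16 × 34 = 544 ≡ 26
26 × 16 = 416 ≡ 9

9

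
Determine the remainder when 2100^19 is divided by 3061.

By square-and-multiply:
19 in binary is 10011, i.e. 19 = 16 + 2 + 1.
2100^1 ≡ 2100 (mod 3061)
2100^2 ≡ 2100^2 = 4410000 ≡ 2160 (mod 3061)
2100^4 ≡ 2160^2 = 4665600 ≡ 636 (mod 3061)
2100^8 ≡ 636^2 = 404496 ≡ 444 (mod 3061)
2100^16 ≡ 444^2 = 197136 ≡ 1232 (mod 3061)
2100^19 = 2100^16 × 2100^2 × 2100^1 ≡ 1232 × 2160 × 2100 (mod 3061).
Accumulate the product:
1232 × 2160 = 2661120 ≡ 1111
1111 × 2100 = 2333100 ≡ 618

618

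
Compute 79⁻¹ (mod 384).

Run the extended Euclidean algorithm:
384 = 4·79 + 68
79 = 1·68 + 11
68 = 6·11 + 2
11 = 5·2 + 1
2 = 2·1 + 0
gcd(79, 384) = 1, so the inverse exists.
Bézout: 1 = −36·384 + 175·79.
So 79⁻¹ ≡ 175 (mod 384).

175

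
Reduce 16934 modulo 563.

44

16934 = 30×563 + 44, so 16934 ≡ 44 (mod 563).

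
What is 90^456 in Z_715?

625

456 in binary is 111001000, i.e. 456 = 256 + 128 + 64 + 8.
90^1 ≡ 90 (mod 715)
90^2 ≡ 90^2 = 8100 ≡ 235 (mod 715)
90^4 ≡ 235^2 = 55225 ≡ 170 (mod 715)
90^8 ≡ 170^2 = 28900 ≡ 300 (mod 715)
90^16 ≡ 300^2 = 90000 ≡ 625 (mod 715)
90^32 ≡ 625^2 = 390625 ≡ 235 (mod 715)
90^64 ≡ 235^2 = 55225 ≡ 170 (mod 715)
90^128 ≡ 170^2 = 28900 ≡ 300 (mod 715)
90^256 ≡ 300^2 = 90000 ≡ 625 (mod 715)
90^456 = 90^256 * 90^128 * 90^64 * 90^8 ≡ 625 * 300 * 170 * 300 (mod 715).
Accumulate the product:
625 * 300 = 187500 ≡ 170
170 * 170 = 28900 ≡ 300
300 * 300 = 90000 ≡ 625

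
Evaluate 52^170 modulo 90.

By square-and-multiply:
170 in binary is 10101010, i.e. 170 = 128 + 32 + 8 + 2.
52^1 ≡ 52 (mod 90)
52^2 ≡ 52^2 = 2704 ≡ 4 (mod 90)
52^4 ≡ 4^2 = 16 (mod 90)
52^8 ≡ 16^2 = 256 ≡ 76 (mod 90)
52^16 ≡ 76^2 = 5776 ≡ 16 (mod 90)
52^32 ≡ 16^2 = 256 ≡ 76 (mod 90)
52^64 ≡ 76^2 = 5776 ≡ 16 (mod 90)
52^128 ≡ 16^2 = 256 ≡ 76 (mod 90)
52^170 = 52^128 · 52^32 · 52^8 · 52^2 ≡ 76 · 76 · 76 · 4 (mod 90).
Accumulate the product:
76 · 76 = 5776 ≡ 16
16 · 76 = 1216 ≡ 46
46 · 4 = 184 ≡ 4

4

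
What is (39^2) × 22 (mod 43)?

8

(39)^2 ≡ 16 (mod 43)
16 × 22 = 352 ≡ 8 (mod 43)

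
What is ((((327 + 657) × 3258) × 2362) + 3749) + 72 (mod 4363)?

3390

327 + 657 = 984
984 × 3258 = 3205872 ≡ 3430 (mod 4363)
3430 × 2362 = 8101660 ≡ 3932 (mod 4363)
3932 + 3749 = 7681 ≡ 3318 (mod 4363)
3318 + 72 = 3390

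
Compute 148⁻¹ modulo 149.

148

Run the extended Euclidean algorithm:
149 = 1·148 + 1
148 = 148·1 + 0
gcd(148, 149) = 1, so the inverse exists.
Bézout: 1 = 1·149 − 1·148.
So 148⁻¹ ≡ −1 ≡ 148 (mod 149).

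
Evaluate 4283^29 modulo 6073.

1281

By square-and-multiply:
4283^1 ≡ 4283 (mod 6073)
4283^2 ≡ 4283^2 = 18344089 ≡ 3629 (mod 6073)
4283^4 ≡ 3629^2 = 13169641 ≡ 3377 (mod 6073)
4283^8 ≡ 3377^2 = 11404129 ≡ 5108 (mod 6073)
4283^16 ≡ 5108^2 = 26091664 ≡ 2056 (mod 6073)
4283^29 = 4283^16 × 4283^8 × 4283^4 × 4283^1 ≡ 2056 × 5108 × 3377 × 4283 (mod 6073).
Accumulate the product:
2056 × 5108 = 10502048 ≡ 1831
1831 × 3377 = 6183287 ≡ 973
973 × 4283 = 4167359 ≡ 1281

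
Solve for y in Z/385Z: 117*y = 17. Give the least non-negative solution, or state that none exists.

191

gcd(117, 385) = 1, so a unique solution mod 385 exists.
117⁻¹ ≡ 283 (mod 385).
y ≡ 283*17 ≡ 191 (mod 385).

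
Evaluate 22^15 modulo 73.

15 in binary is 1111, i.e. 15 = 8 + 4 + 2 + 1.
22^1 ≡ 22 (mod 73)
22^2 ≡ 22^2 = 484 ≡ 46 (mod 73)
22^4 ≡ 46^2 = 2116 ≡ 72 (mod 73)
22^8 ≡ 72^2 = 5184 ≡ 1 (mod 73)
22^15 = 22^8 · 22^4 · 22^2 · 22^1 ≡ 1 · 72 · 46 · 22 (mod 73).
Accumulate the product:
1 · 72 = 72
72 · 46 = 3312 ≡ 27
27 · 22 = 594 ≡ 10

10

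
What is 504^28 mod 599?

358

28 in binary is 11100, i.e. 28 = 16 + 8 + 4.
504^1 ≡ 504 (mod 599)
504^2 ≡ 504^2 = 254016 ≡ 40 (mod 599)
504^4 ≡ 40^2 = 1600 ≡ 402 (mod 599)
504^8 ≡ 402^2 = 161604 ≡ 473 (mod 599)
504^16 ≡ 473^2 = 223729 ≡ 302 (mod 599)
504^28 = 504^16 * 504^8 * 504^4 ≡ 302 * 473 * 402 (mod 599).
Accumulate the product:
302 * 473 = 142846 ≡ 284
284 * 402 = 114168 ≡ 358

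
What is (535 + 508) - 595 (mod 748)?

448

535 + 508 = 1043 ≡ 295 (mod 748)
295 - 595 = -300 ≡ 448 (mod 748)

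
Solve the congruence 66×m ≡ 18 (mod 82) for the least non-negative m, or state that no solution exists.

4

gcd(66, 82) = 2, and 2 | 18, so solutions exist.
Divide through by 2: 33×m ≡ 9 mod 41.
33⁻¹ ≡ 5 (mod 41).
m ≡ 5×9 ≡ 4 (mod 41).
The smallest non-negative solution is m = 4.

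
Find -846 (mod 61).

-846 = -14·61 + 8, so -846 ≡ 8 (mod 61).

8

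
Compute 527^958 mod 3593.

3040

Using repeated squaring:
958 in binary is 1110111110, i.e. 958 = 512 + 256 + 128 + 32 + 16 + 8 + 4 + 2.
527^1 ≡ 527 (mod 3593)
527^2 ≡ 527^2 = 277729 ≡ 1068 (mod 3593)
527^4 ≡ 1068^2 = 1140624 ≡ 1643 (mod 3593)
527^8 ≡ 1643^2 = 2699449 ≡ 1106 (mod 3593)
527^16 ≡ 1106^2 = 1223236 ≡ 1616 (mod 3593)
527^32 ≡ 1616^2 = 2611456 ≡ 2938 (mod 3593)
527^64 ≡ 2938^2 = 8631844 ≡ 1458 (mod 3593)
527^128 ≡ 1458^2 = 2125764 ≡ 2301 (mod 3593)
527^256 ≡ 2301^2 = 5294601 ≡ 2112 (mod 3593)
527^512 ≡ 2112^2 = 4460544 ≡ 1631 (mod 3593)
527^958 = 527^512 × 527^256 × 527^128 × 527^32 × 527^16 × 527^8 × 527^4 × 527^2 ≡ 1631 × 2112 × 2301 × 2938 × 1616 × 1106 × 1643 × 1068 (mod 3593).
Accumulate the product:
1631 × 2112 = 3444672 ≡ 2578
2578 × 2301 = 5931978 ≡ 3528
3528 × 2938 = 10365264 ≡ 3052
3052 × 1616 = 4932032 ≡ 2436
2436 × 1106 = 2694216 ≡ 3059
3059 × 1643 = 5025937 ≡ 2923
2923 × 1068 = 3121764 ≡ 3040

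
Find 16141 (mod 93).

16141 = 173·93 + 52, so 16141 ≡ 52 (mod 93).

52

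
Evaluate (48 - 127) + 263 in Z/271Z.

184

48 - 127 = -79 ≡ 192 (mod 271)
192 + 263 = 455 ≡ 184 (mod 271)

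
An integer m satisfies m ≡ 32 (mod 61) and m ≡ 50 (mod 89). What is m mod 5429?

5034

61⁻¹ mod 89: 61×54 ≡ 1 (mod 89), so 61⁻¹ ≡ 54.
m = 32 + 61×((50 − 32)×54 mod 89) = 32 + 61×82 = 5034.
Check: 5034 mod 61 = 32, 5034 mod 89 = 50. ✓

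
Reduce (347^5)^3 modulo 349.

38

(347)^5 ≡ 317 (mod 349)
(317)^3 ≡ 38 (mod 349)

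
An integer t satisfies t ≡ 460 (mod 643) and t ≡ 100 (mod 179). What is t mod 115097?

17821

643⁻¹ mod 179: 643×76 ≡ 1 (mod 179), so 643⁻¹ ≡ 76.
t = 460 + 643×((100 − 460)×76 mod 179) = 460 + 643×27 = 17821.
Check: 17821 mod 643 = 460, 17821 mod 179 = 100. ✓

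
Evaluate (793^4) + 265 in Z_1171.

(793)^4 ≡ 484 (mod 1171)
484 + 265 = 749

749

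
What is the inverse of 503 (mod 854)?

545

Apply the Euclidean algorithm and back-substitute:
854 = 1*503 + 351
503 = 1*351 + 152
351 = 2*152 + 47
152 = 3*47 + 11
47 = 4*11 + 3
11 = 3*3 + 2
3 = 1*2 + 1
2 = 2*1 + 0
gcd(503, 854) = 1, so the inverse exists.
Bézout: 1 = 182*854 − 309*503.
So 503⁻¹ ≡ −309 ≡ 545 (mod 854).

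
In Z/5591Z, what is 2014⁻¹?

1624

5591 = 2·2014 + 1563
2014 = 1·1563 + 451
1563 = 3·451 + 210
451 = 2·210 + 31
210 = 6·31 + 24
31 = 1·24 + 7
24 = 3·7 + 3
7 = 2·3 + 1
3 = 3·1 + 0
gcd(2014, 5591) = 1, so the inverse exists.
Bézout: 1 = −585·5591 + 1624·2014.
So 2014⁻¹ ≡ 1624 (mod 5591).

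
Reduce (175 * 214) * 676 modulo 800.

200

175 * 214 = 37450 ≡ 650 (mod 800)
650 * 676 = 439400 ≡ 200 (mod 800)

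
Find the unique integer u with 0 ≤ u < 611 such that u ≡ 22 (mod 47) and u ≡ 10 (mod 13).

257

47⁻¹ mod 13: 47*5 ≡ 1 (mod 13), so 47⁻¹ ≡ 5.
u = 22 + 47*((10 − 22)*5 mod 13) = 22 + 47*5 = 257.
Check: 257 mod 47 = 22, 257 mod 13 = 10. ✓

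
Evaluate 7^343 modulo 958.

By square-and-multiply:
343 in binary is 101010111, i.e. 343 = 256 + 64 + 16 + 4 + 2 + 1.
7^1 ≡ 7 (mod 958)
7^2 ≡ 7^2 = 49 (mod 958)
7^4 ≡ 49^2 = 2401 ≡ 485 (mod 958)
7^8 ≡ 485^2 = 235225 ≡ 515 (mod 958)
7^16 ≡ 515^2 = 265225 ≡ 817 (mod 958)
7^32 ≡ 817^2 = 667489 ≡ 721 (mod 958)
7^64 ≡ 721^2 = 519841 ≡ 605 (mod 958)
7^128 ≡ 605^2 = 366025 ≡ 69 (mod 958)
7^256 ≡ 69^2 = 4761 ≡ 929 (mod 958)
7^343 = 7^256 · 7^64 · 7^16 · 7^4 · 7^2 · 7^1 ≡ 929 · 605 · 817 · 485 · 49 · 7 (mod 958).
Accumulate the product:
929 · 605 = 562045 ≡ 657
657 · 817 = 536769 ≡ 289
289 · 485 = 140165 ≡ 297
297 · 49 = 14553 ≡ 183
183 · 7 = 1281 ≡ 323

323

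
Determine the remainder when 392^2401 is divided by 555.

Using repeated squaring:
2401 in binary is 100101100001, i.e. 2401 = 2048 + 256 + 64 + 32 + 1.
392^1 ≡ 392 (mod 555)
392^2 ≡ 392^2 = 153664 ≡ 484 (mod 555)
392^4 ≡ 484^2 = 234256 ≡ 46 (mod 555)
392^8 ≡ 46^2 = 2116 ≡ 451 (mod 555)
392^16 ≡ 451^2 = 203401 ≡ 271 (mod 555)
392^32 ≡ 271^2 = 73441 ≡ 181 (mod 555)
392^64 ≡ 181^2 = 32761 ≡ 16 (mod 555)
392^128 ≡ 16^2 = 256 (mod 555)
392^256 ≡ 256^2 = 65536 ≡ 46 (mod 555)
392^512 ≡ 46^2 = 2116 ≡ 451 (mod 555)
392^1024 ≡ 451^2 = 203401 ≡ 271 (mod 555)
392^2048 ≡ 271^2 = 73441 ≡ 181 (mod 555)
392^2401 = 392^2048 · 392^256 · 392^64 · 392^32 · 392^1 ≡ 181 · 46 · 16 · 181 · 392 (mod 555).
Accumulate the product:
181 · 46 = 8326 ≡ 1
1 · 16 = 16
16 · 181 = 2896 ≡ 121
121 · 392 = 47432 ≡ 257

257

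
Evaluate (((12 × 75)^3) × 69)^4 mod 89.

4

12 × 75 = 900 ≡ 10 (mod 89)
(10)^3 ≡ 21 (mod 89)
21 × 69 = 1449 ≡ 25 (mod 89)
(25)^4 ≡ 4 (mod 89)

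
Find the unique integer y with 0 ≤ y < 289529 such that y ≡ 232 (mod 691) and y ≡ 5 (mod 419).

691⁻¹ mod 419: 691·57 ≡ 1 (mod 419), so 691⁻¹ ≡ 57.
y = 232 + 691·((5 − 232)·57 mod 419) = 232 + 691·50 = 34782.
Check: 34782 mod 691 = 232, 34782 mod 419 = 5. ✓

34782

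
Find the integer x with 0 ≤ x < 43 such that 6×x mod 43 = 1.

Apply the Euclidean algorithm and back-substitute:
43 = 7·6 + 1
6 = 6·1 + 0
gcd(6, 43) = 1, so the inverse exists.
Back-substitute for 1:
1 = 1·43 − 7·6
So 6⁻¹ ≡ −7 ≡ 36 (mod 43).

36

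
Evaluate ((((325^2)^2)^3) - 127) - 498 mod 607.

(325)^2 ≡ 7 (mod 607)
(7)^2 ≡ 49 (mod 607)
(49)^3 ≡ 498 (mod 607)
498 - 127 = 371
371 - 498 = -127 ≡ 480 (mod 607)

480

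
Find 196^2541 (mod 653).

4

2541 in binary is 100111101101, i.e. 2541 = 2048 + 256 + 128 + 64 + 32 + 8 + 4 + 1.
196^1 ≡ 196 (mod 653)
196^2 ≡ 196^2 = 38416 ≡ 542 (mod 653)
196^4 ≡ 542^2 = 293764 ≡ 567 (mod 653)
196^8 ≡ 567^2 = 321489 ≡ 213 (mod 653)
196^16 ≡ 213^2 = 45369 ≡ 312 (mod 653)
196^32 ≡ 312^2 = 97344 ≡ 47 (mod 653)
196^64 ≡ 47^2 = 2209 ≡ 250 (mod 653)
196^128 ≡ 250^2 = 62500 ≡ 465 (mod 653)
196^256 ≡ 465^2 = 216225 ≡ 82 (mod 653)
196^512 ≡ 82^2 = 6724 ≡ 194 (mod 653)
196^1024 ≡ 194^2 = 37636 ≡ 415 (mod 653)
196^2048 ≡ 415^2 = 172225 ≡ 486 (mod 653)
196^2541 = 196^2048 · 196^256 · 196^128 · 196^64 · 196^32 · 196^8 · 196^4 · 196^1 ≡ 486 · 82 · 465 · 250 · 47 · 213 · 567 · 196 (mod 653).
Accumulate the product:
486 · 82 = 39852 ≡ 19
19 · 465 = 8835 ≡ 346
346 · 250 = 86500 ≡ 304
304 · 47 = 14288 ≡ 575
575 · 213 = 122475 ≡ 364
364 · 567 = 206388 ≡ 40
40 · 196 = 7840 ≡ 4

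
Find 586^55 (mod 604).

55 in binary is 110111, i.e. 55 = 32 + 16 + 4 + 2 + 1.
586^1 ≡ 586 (mod 604)
586^2 ≡ 586^2 = 343396 ≡ 324 (mod 604)
586^4 ≡ 324^2 = 104976 ≡ 484 (mod 604)
586^8 ≡ 484^2 = 234256 ≡ 508 (mod 604)
586^16 ≡ 508^2 = 258064 ≡ 156 (mod 604)
586^32 ≡ 156^2 = 24336 ≡ 176 (mod 604)
586^55 = 586^32 * 586^16 * 586^4 * 586^2 * 586^1 ≡ 176 * 156 * 484 * 324 * 586 (mod 604).
Accumulate the product:
176 * 156 = 27456 ≡ 276
276 * 484 = 133584 ≡ 100
100 * 324 = 32400 ≡ 388
388 * 586 = 227368 ≡ 264

264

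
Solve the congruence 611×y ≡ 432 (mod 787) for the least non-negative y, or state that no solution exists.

gcd(611, 787) = 1, so a unique solution mod 787 exists.
611⁻¹ ≡ 550 (mod 787).
y ≡ 550×432 ≡ 713 (mod 787).

713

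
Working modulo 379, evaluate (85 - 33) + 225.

85 - 33 = 52
52 + 225 = 277

277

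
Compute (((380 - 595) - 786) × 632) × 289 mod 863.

380 - 595 = -215 ≡ 648 (mod 863)
648 - 786 = -138 ≡ 725 (mod 863)
725 × 632 = 458200 ≡ 810 (mod 863)
810 × 289 = 234090 ≡ 217 (mod 863)

217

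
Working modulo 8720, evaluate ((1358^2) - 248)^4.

7536

(1358)^2 ≡ 4244 (mod 8720)
4244 - 248 = 3996
(3996)^4 ≡ 7536 (mod 8720)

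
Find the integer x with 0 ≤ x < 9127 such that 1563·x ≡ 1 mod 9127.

Apply the Euclidean algorithm and back-substitute:
9127 = 5·1563 + 1312
1563 = 1·1312 + 251
1312 = 5·251 + 57
251 = 4·57 + 23
57 = 2·23 + 11
23 = 2·11 + 1
11 = 11·1 + 0
gcd(1563, 9127) = 1, so the inverse exists.
Bézout: 1 = −137·9127 + 800·1563.
So 1563⁻¹ ≡ 800 (mod 9127).

800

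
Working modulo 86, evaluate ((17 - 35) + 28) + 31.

17 - 35 = -18 ≡ 68 (mod 86)
68 + 28 = 96 ≡ 10 (mod 86)
10 + 31 = 41

41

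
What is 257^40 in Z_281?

By square-and-multiply:
40 in binary is 101000, i.e. 40 = 32 + 8.
257^1 ≡ 257 (mod 281)
257^2 ≡ 257^2 = 66049 ≡ 14 (mod 281)
257^4 ≡ 14^2 = 196 (mod 281)
257^8 ≡ 196^2 = 38416 ≡ 200 (mod 281)
257^16 ≡ 200^2 = 40000 ≡ 98 (mod 281)
257^32 ≡ 98^2 = 9604 ≡ 50 (mod 281)
257^40 = 257^32 · 257^8 ≡ 50 · 200 (mod 281).
50 · 200 = 10000 ≡ 165 (mod 281).

165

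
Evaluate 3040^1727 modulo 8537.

8387

3040^1 ≡ 3040 (mod 8537)
3040^2 ≡ 3040^2 = 9241600 ≡ 4566 (mod 8537)
3040^4 ≡ 4566^2 = 20848356 ≡ 1002 (mod 8537)
3040^8 ≡ 1002^2 = 1004004 ≡ 5175 (mod 8537)
3040^16 ≡ 5175^2 = 26780625 ≡ 56 (mod 8537)
3040^32 ≡ 56^2 = 3136 (mod 8537)
3040^64 ≡ 3136^2 = 9834496 ≡ 8409 (mod 8537)
3040^128 ≡ 8409^2 = 70711281 ≡ 7847 (mod 8537)
3040^256 ≡ 7847^2 = 61575409 ≡ 6565 (mod 8537)
3040^512 ≡ 6565^2 = 43099225 ≡ 4449 (mod 8537)
3040^1024 ≡ 4449^2 = 19793601 ≡ 4835 (mod 8537)
3040^1727 = 3040^1024 × 3040^512 × 3040^128 × 3040^32 × 3040^16 × 3040^8 × 3040^4 × 3040^2 × 3040^1 ≡ 4835 × 4449 × 7847 × 3136 × 56 × 5175 × 1002 × 4566 × 3040 (mod 8537).
Accumulate the product:
4835 × 4449 = 21510915 ≡ 6212
6212 × 7847 = 48745564 ≡ 7831
7831 × 3136 = 24558016 ≡ 5604
5604 × 56 = 313824 ≡ 6492
6492 × 5175 = 33596100 ≡ 3005
3005 × 1002 = 3011010 ≡ 5986
5986 × 4566 = 27332076 ≡ 5139
5139 × 3040 = 15622560 ≡ 8387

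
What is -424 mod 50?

26

-424 = -9*50 + 26, so -424 ≡ 26 (mod 50).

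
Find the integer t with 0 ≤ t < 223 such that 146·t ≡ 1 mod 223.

Run the extended Euclidean algorithm:
223 = 1·146 + 77
146 = 1·77 + 69
77 = 1·69 + 8
69 = 8·8 + 5
8 = 1·5 + 3
5 = 1·3 + 2
3 = 1·2 + 1
2 = 2·1 + 0
gcd(146, 223) = 1, so the inverse exists.
Back-substitute for 1:
1 = 1·3 − 1·2
  = −1·5 + 2·3
  = 2·8 − 3·5
  = −3·69 + 26·8
  = 26·77 − 29·69
  = −29·146 + 55·77
  = 55·223 − 84·146
So 146⁻¹ ≡ −84 ≡ 139 (mod 223).

139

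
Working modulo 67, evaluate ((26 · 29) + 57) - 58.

26 · 29 = 754 ≡ 17 (mod 67)
17 + 57 = 74 ≡ 7 (mod 67)
7 - 58 = -51 ≡ 16 (mod 67)

16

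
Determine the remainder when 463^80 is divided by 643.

Using repeated squaring:
80 in binary is 1010000, i.e. 80 = 64 + 16.
463^1 ≡ 463 (mod 643)
463^2 ≡ 463^2 = 214369 ≡ 250 (mod 643)
463^4 ≡ 250^2 = 62500 ≡ 129 (mod 643)
463^8 ≡ 129^2 = 16641 ≡ 566 (mod 643)
463^16 ≡ 566^2 = 320356 ≡ 142 (mod 643)
463^32 ≡ 142^2 = 20164 ≡ 231 (mod 643)
463^64 ≡ 231^2 = 53361 ≡ 635 (mod 643)
463^80 = 463^64 × 463^16 ≡ 635 × 142 (mod 643).
635 × 142 = 90170 ≡ 150 (mod 643).

150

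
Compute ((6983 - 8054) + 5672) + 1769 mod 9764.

6983 - 8054 = -1071 ≡ 8693 (mod 9764)
8693 + 5672 = 14365 ≡ 4601 (mod 9764)
4601 + 1769 = 6370

6370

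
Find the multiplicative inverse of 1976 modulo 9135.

Run the extended Euclidean algorithm:
9135 = 4·1976 + 1231
1976 = 1·1231 + 745
1231 = 1·745 + 486
745 = 1·486 + 259
486 = 1·259 + 227
259 = 1·227 + 32
227 = 7·32 + 3
32 = 10·3 + 2
3 = 1·2 + 1
2 = 2·1 + 0
gcd(1976, 9135) = 1, so the inverse exists.
Bézout: 1 = 679·9135 − 3139·1976.
So 1976⁻¹ ≡ −3139 ≡ 5996 (mod 9135).

5996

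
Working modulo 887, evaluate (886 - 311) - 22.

553

886 - 311 = 575
575 - 22 = 553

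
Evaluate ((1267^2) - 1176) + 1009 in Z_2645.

(1267)^2 ≡ 2419 (mod 2645)
2419 - 1176 = 1243
1243 + 1009 = 2252

2252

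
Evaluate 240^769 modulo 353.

338

769 in binary is 1100000001, i.e. 769 = 512 + 256 + 1.
240^1 ≡ 240 (mod 353)
240^2 ≡ 240^2 = 57600 ≡ 61 (mod 353)
240^4 ≡ 61^2 = 3721 ≡ 191 (mod 353)
240^8 ≡ 191^2 = 36481 ≡ 122 (mod 353)
240^16 ≡ 122^2 = 14884 ≡ 58 (mod 353)
240^32 ≡ 58^2 = 3364 ≡ 187 (mod 353)
240^64 ≡ 187^2 = 34969 ≡ 22 (mod 353)
240^128 ≡ 22^2 = 484 ≡ 131 (mod 353)
240^256 ≡ 131^2 = 17161 ≡ 217 (mod 353)
240^512 ≡ 217^2 = 47089 ≡ 140 (mod 353)
240^769 = 240^512 * 240^256 * 240^1 ≡ 140 * 217 * 240 (mod 353).
Accumulate the product:
140 * 217 = 30380 ≡ 22
22 * 240 = 5280 ≡ 338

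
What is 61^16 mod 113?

Using repeated squaring:
61^1 ≡ 61 (mod 113)
61^2 ≡ 61^2 = 3721 ≡ 105 (mod 113)
61^4 ≡ 105^2 = 11025 ≡ 64 (mod 113)
61^8 ≡ 64^2 = 4096 ≡ 28 (mod 113)
61^16 ≡ 28^2 = 784 ≡ 106 (mod 113)
So 61^16 ≡ 106 (mod 113).

106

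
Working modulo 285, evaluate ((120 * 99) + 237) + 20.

167

120 * 99 = 11880 ≡ 195 (mod 285)
195 + 237 = 432 ≡ 147 (mod 285)
147 + 20 = 167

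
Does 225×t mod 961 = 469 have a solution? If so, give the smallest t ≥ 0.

gcd(225, 961) = 1, so a unique solution mod 961 exists.
225⁻¹ ≡ 252 (mod 961).
t ≡ 252×469 ≡ 946 (mod 961).

946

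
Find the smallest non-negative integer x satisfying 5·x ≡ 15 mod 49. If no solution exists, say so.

3

gcd(5, 49) = 1, so a unique solution mod 49 exists.
5⁻¹ ≡ 10 (mod 49).
x ≡ 10·15 ≡ 3 (mod 49).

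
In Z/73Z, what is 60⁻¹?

28

73 = 1*60 + 13
60 = 4*13 + 8
13 = 1*8 + 5
8 = 1*5 + 3
5 = 1*3 + 2
3 = 1*2 + 1
2 = 2*1 + 0
gcd(60, 73) = 1, so the inverse exists.
Back-substitute for 1:
1 = 1*3 − 1*2
  = −1*5 + 2*3
  = 2*8 − 3*5
  = −3*13 + 5*8
  = 5*60 − 23*13
  = −23*73 + 28*60
So 60⁻¹ ≡ 28 (mod 73).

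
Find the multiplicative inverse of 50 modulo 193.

Apply the Euclidean algorithm and back-substitute:
193 = 3·50 + 43
50 = 1·43 + 7
43 = 6·7 + 1
7 = 7·1 + 0
gcd(50, 193) = 1, so the inverse exists.
Back-substitute for 1:
1 = 1·43 − 6·7
  = −6·50 + 7·43
  = 7·193 − 27·50
So 50⁻¹ ≡ −27 ≡ 166 (mod 193).

166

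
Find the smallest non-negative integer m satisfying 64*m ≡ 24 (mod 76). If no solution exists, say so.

gcd(64, 76) = 4, and 4 | 24, so solutions exist.
Divide through by 4: 16*m ≡ 6 mod 19.
16⁻¹ ≡ 6 (mod 19).
m ≡ 6*6 ≡ 17 (mod 19).
The smallest non-negative solution is m = 17.

17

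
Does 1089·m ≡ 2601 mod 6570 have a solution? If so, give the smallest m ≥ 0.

479

gcd(1089, 6570) = 9, and 9 | 2601, so solutions exist.
Divide through by 9: 121·m mod 730 = 289.
121⁻¹ ≡ 181 (mod 730).
m ≡ 181·289 ≡ 479 (mod 730).
The smallest non-negative solution is m = 479.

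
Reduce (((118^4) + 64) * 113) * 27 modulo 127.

63

(118)^4 ≡ 84 (mod 127)
84 + 64 = 148 ≡ 21 (mod 127)
21 * 113 = 2373 ≡ 87 (mod 127)
87 * 27 = 2349 ≡ 63 (mod 127)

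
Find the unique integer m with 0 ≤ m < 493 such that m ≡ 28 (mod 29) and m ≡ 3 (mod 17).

173

29⁻¹ mod 17: 29*10 ≡ 1 (mod 17), so 29⁻¹ ≡ 10.
m = 28 + 29*((3 − 28)*10 mod 17) = 28 + 29*5 = 173.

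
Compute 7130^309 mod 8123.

8037

309 in binary is 100110101, i.e. 309 = 256 + 32 + 16 + 4 + 1.
7130^1 ≡ 7130 (mod 8123)
7130^2 ≡ 7130^2 = 50836900 ≡ 3166 (mod 8123)
7130^4 ≡ 3166^2 = 10023556 ≡ 7897 (mod 8123)
7130^8 ≡ 7897^2 = 62362609 ≡ 2338 (mod 8123)
7130^16 ≡ 2338^2 = 5466244 ≡ 7588 (mod 8123)
7130^32 ≡ 7588^2 = 57577744 ≡ 1920 (mod 8123)
7130^64 ≡ 1920^2 = 3686400 ≡ 6681 (mod 8123)
7130^128 ≡ 6681^2 = 44635761 ≡ 7999 (mod 8123)
7130^256 ≡ 7999^2 = 63984001 ≡ 7253 (mod 8123)
7130^309 = 7130^256 * 7130^32 * 7130^16 * 7130^4 * 7130^1 ≡ 7253 * 1920 * 7588 * 7897 * 7130 (mod 8123).
Accumulate the product:
7253 * 1920 = 13925760 ≡ 2938
2938 * 7588 = 22293544 ≡ 4032
4032 * 7897 = 31840704 ≡ 6667
6667 * 7130 = 47535710 ≡ 8037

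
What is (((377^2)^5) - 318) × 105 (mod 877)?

19

(377)^2 ≡ 55 (mod 877)
(55)^5 ≡ 385 (mod 877)
385 - 318 = 67
67 × 105 = 7035 ≡ 19 (mod 877)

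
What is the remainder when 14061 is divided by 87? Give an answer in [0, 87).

54

14061 = 161×87 + 54, so 14061 ≡ 54 (mod 87).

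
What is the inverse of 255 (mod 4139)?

1964

Apply the Euclidean algorithm and back-substitute:
4139 = 16×255 + 59
255 = 4×59 + 19
59 = 3×19 + 2
19 = 9×2 + 1
2 = 2×1 + 0
gcd(255, 4139) = 1, so the inverse exists.
Back-substitute for 1:
1 = 1×19 − 9×2
  = −9×59 + 28×19
  = 28×255 − 121×59
  = −121×4139 + 1964×255
So 255⁻¹ ≡ 1964 (mod 4139).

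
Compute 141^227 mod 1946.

227 in binary is 11100011, i.e. 227 = 128 + 64 + 32 + 2 + 1.
141^1 ≡ 141 (mod 1946)
141^2 ≡ 141^2 = 19881 ≡ 421 (mod 1946)
141^4 ≡ 421^2 = 177241 ≡ 155 (mod 1946)
141^8 ≡ 155^2 = 24025 ≡ 673 (mod 1946)
141^16 ≡ 673^2 = 452929 ≡ 1457 (mod 1946)
141^32 ≡ 1457^2 = 2122849 ≡ 1709 (mod 1946)
141^64 ≡ 1709^2 = 2920681 ≡ 1681 (mod 1946)
141^128 ≡ 1681^2 = 2825761 ≡ 169 (mod 1946)
141^227 = 141^128 * 141^64 * 141^32 * 141^2 * 141^1 ≡ 169 * 1681 * 1709 * 421 * 141 (mod 1946).
Accumulate the product:
169 * 1681 = 284089 ≡ 1919
1919 * 1709 = 3279571 ≡ 561
561 * 421 = 236181 ≡ 715
715 * 141 = 100815 ≡ 1569

1569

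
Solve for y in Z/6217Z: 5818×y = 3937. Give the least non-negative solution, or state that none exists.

gcd(5818, 6217) = 1, so a unique solution mod 6217 exists.
5818⁻¹ ≡ 670 (mod 6217).
y ≡ 670×3937 ≡ 1782 (mod 6217).

1782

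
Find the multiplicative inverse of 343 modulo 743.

743 = 2·343 + 57
343 = 6·57 + 1
57 = 57·1 + 0
gcd(343, 743) = 1, so the inverse exists.
Bézout: 1 = −6·743 + 13·343.
So 343⁻¹ ≡ 13 (mod 743).

13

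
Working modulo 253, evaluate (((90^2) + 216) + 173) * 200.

(90)^2 ≡ 4 (mod 253)
4 + 216 = 220
220 + 173 = 393 ≡ 140 (mod 253)
140 * 200 = 28000 ≡ 170 (mod 253)

170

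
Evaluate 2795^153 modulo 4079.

3684

153 in binary is 10011001, i.e. 153 = 128 + 16 + 8 + 1.
2795^1 ≡ 2795 (mod 4079)
2795^2 ≡ 2795^2 = 7812025 ≡ 740 (mod 4079)
2795^4 ≡ 740^2 = 547600 ≡ 1014 (mod 4079)
2795^8 ≡ 1014^2 = 1028196 ≡ 288 (mod 4079)
2795^16 ≡ 288^2 = 82944 ≡ 1364 (mod 4079)
2795^32 ≡ 1364^2 = 1860496 ≡ 472 (mod 4079)
2795^64 ≡ 472^2 = 222784 ≡ 2518 (mod 4079)
2795^128 ≡ 2518^2 = 6340324 ≡ 1558 (mod 4079)
2795^153 = 2795^128 * 2795^16 * 2795^8 * 2795^1 ≡ 1558 * 1364 * 288 * 2795 (mod 4079).
Accumulate the product:
1558 * 1364 = 2125112 ≡ 4032
4032 * 288 = 1161216 ≡ 2780
2780 * 2795 = 7770100 ≡ 3684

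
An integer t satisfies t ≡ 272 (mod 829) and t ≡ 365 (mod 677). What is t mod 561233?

410627

829⁻¹ mod 677: 829·49 ≡ 1 (mod 677), so 829⁻¹ ≡ 49.
t = 272 + 829·((365 − 272)·49 mod 677) = 272 + 829·495 = 410627.
Check: 410627 mod 829 = 272, 410627 mod 677 = 365. ✓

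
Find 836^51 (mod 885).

Using repeated squaring:
836^1 ≡ 836 (mod 885)
836^2 ≡ 836^2 = 698896 ≡ 631 (mod 885)
836^4 ≡ 631^2 = 398161 ≡ 796 (mod 885)
836^8 ≡ 796^2 = 633616 ≡ 841 (mod 885)
836^16 ≡ 841^2 = 707281 ≡ 166 (mod 885)
836^32 ≡ 166^2 = 27556 ≡ 121 (mod 885)
836^51 = 836^32 × 836^16 × 836^2 × 836^1 ≡ 121 × 166 × 631 × 836 (mod 885).
Accumulate the product:
121 × 166 = 20086 ≡ 616
616 × 631 = 388696 ≡ 181
181 × 836 = 151316 ≡ 866

866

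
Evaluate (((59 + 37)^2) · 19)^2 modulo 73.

59 + 37 = 96 ≡ 23 (mod 73)
(23)^2 ≡ 18 (mod 73)
18 · 19 = 342 ≡ 50 (mod 73)
(50)^2 ≡ 18 (mod 73)

18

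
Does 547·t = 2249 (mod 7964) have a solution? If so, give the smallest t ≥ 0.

gcd(547, 7964) = 1, so a unique solution mod 7964 exists.
547⁻¹ ≡ 5023 (mod 7964).
t ≡ 5023·2249 ≡ 3775 (mod 7964).

3775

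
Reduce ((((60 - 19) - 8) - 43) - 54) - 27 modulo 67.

43

60 - 19 = 41
41 - 8 = 33
33 - 43 = -10 ≡ 57 (mod 67)
57 - 54 = 3
3 - 27 = -24 ≡ 43 (mod 67)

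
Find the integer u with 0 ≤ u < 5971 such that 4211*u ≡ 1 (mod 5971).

5971 = 1×4211 + 1760
4211 = 2×1760 + 691
1760 = 2×691 + 378
691 = 1×378 + 313
378 = 1×313 + 65
313 = 4×65 + 53
65 = 1×53 + 12
53 = 4×12 + 5
12 = 2×5 + 2
5 = 2×2 + 1
2 = 2×1 + 0
gcd(4211, 5971) = 1, so the inverse exists.
Back-substitute for 1:
1 = 1×5 − 2×2
  = −2×12 + 5×5
  = 5×53 − 22×12
  = −22×65 + 27×53
  = 27×313 − 130×65
  = −130×378 + 157×313
  = 157×691 − 287×378
  = −287×1760 + 731×691
  = 731×4211 − 1749×1760
  = −1749×5971 + 2480×4211
So 4211⁻¹ ≡ 2480 (mod 5971).

2480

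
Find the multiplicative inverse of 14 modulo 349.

Run the extended Euclidean algorithm:
349 = 24·14 + 13
14 = 1·13 + 1
13 = 13·1 + 0
gcd(14, 349) = 1, so the inverse exists.
Back-substitute for 1:
1 = 1·14 − 1·13
  = −1·349 + 25·14
So 14⁻¹ ≡ 25 (mod 349).

25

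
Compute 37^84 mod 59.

19

Using repeated squaring:
84 in binary is 1010100, i.e. 84 = 64 + 16 + 4.
37^1 ≡ 37 (mod 59)
37^2 ≡ 37^2 = 1369 ≡ 12 (mod 59)
37^4 ≡ 12^2 = 144 ≡ 26 (mod 59)
37^8 ≡ 26^2 = 676 ≡ 27 (mod 59)
37^16 ≡ 27^2 = 729 ≡ 21 (mod 59)
37^32 ≡ 21^2 = 441 ≡ 28 (mod 59)
37^64 ≡ 28^2 = 784 ≡ 17 (mod 59)
37^84 = 37^64 * 37^16 * 37^4 ≡ 17 * 21 * 26 (mod 59).
Accumulate the product:
17 * 21 = 357 ≡ 3
3 * 26 = 78 ≡ 19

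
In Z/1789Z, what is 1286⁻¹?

Run the extended Euclidean algorithm:
1789 = 1*1286 + 503
1286 = 2*503 + 280
503 = 1*280 + 223
280 = 1*223 + 57
223 = 3*57 + 52
57 = 1*52 + 5
52 = 10*5 + 2
5 = 2*2 + 1
2 = 2*1 + 0
gcd(1286, 1789) = 1, so the inverse exists.
Back-substitute for 1:
1 = 1*5 − 2*2
  = −2*52 + 21*5
  = 21*57 − 23*52
  = −23*223 + 90*57
  = 90*280 − 113*223
  = −113*503 + 203*280
  = 203*1286 − 519*503
  = −519*1789 + 722*1286
So 1286⁻¹ ≡ 722 (mod 1789).

722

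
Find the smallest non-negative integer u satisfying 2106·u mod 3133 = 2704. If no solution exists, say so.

gcd(2106, 3133) = 13, and 13 | 2704, so solutions exist.
Divide through by 13: 162·u ≡ 208 mod 241.
162⁻¹ ≡ 61 (mod 241).
u ≡ 61·208 ≡ 156 (mod 241).
The smallest non-negative solution is u = 156.

156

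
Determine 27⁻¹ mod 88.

75

88 = 3*27 + 7
27 = 3*7 + 6
7 = 1*6 + 1
6 = 6*1 + 0
gcd(27, 88) = 1, so the inverse exists.
Bézout: 1 = 4*88 − 13*27.
So 27⁻¹ ≡ −13 ≡ 75 (mod 88).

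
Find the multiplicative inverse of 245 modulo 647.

By the extended Euclidean algorithm:
647 = 2·245 + 157
245 = 1·157 + 88
157 = 1·88 + 69
88 = 1·69 + 19
69 = 3·19 + 12
19 = 1·12 + 7
12 = 1·7 + 5
7 = 1·5 + 2
5 = 2·2 + 1
2 = 2·1 + 0
gcd(245, 647) = 1, so the inverse exists.
Bézout: 1 = 103·647 − 272·245.
So 245⁻¹ ≡ −272 ≡ 375 (mod 647).

375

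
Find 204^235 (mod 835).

429

Compute successive squares:
204^1 ≡ 204 (mod 835)
204^2 ≡ 204^2 = 41616 ≡ 701 (mod 835)
204^4 ≡ 701^2 = 491401 ≡ 421 (mod 835)
204^8 ≡ 421^2 = 177241 ≡ 221 (mod 835)
204^16 ≡ 221^2 = 48841 ≡ 411 (mod 835)
204^32 ≡ 411^2 = 168921 ≡ 251 (mod 835)
204^64 ≡ 251^2 = 63001 ≡ 376 (mod 835)
204^128 ≡ 376^2 = 141376 ≡ 261 (mod 835)
204^235 = 204^128 × 204^64 × 204^32 × 204^8 × 204^2 × 204^1 ≡ 261 × 376 × 251 × 221 × 701 × 204 (mod 835).
Accumulate the product:
261 × 376 = 98136 ≡ 441
441 × 251 = 110691 ≡ 471
471 × 221 = 104091 ≡ 551
551 × 701 = 386251 ≡ 481
481 × 204 = 98124 ≡ 429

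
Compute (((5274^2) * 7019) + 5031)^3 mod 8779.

54

(5274)^2 ≡ 3204 (mod 8779)
3204 * 7019 = 22488876 ≡ 5857 (mod 8779)
5857 + 5031 = 10888 ≡ 2109 (mod 8779)
(2109)^3 ≡ 54 (mod 8779)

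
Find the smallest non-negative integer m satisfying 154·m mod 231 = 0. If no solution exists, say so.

0

gcd(154, 231) = 77, and 77 | 0, so solutions exist.
Divide through by 77: 2·m = 0 (mod 3).
2⁻¹ ≡ 2 (mod 3).
m ≡ 2·0 ≡ 0 (mod 3).
The smallest non-negative solution is m = 0.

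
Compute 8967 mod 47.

8967 = 190×47 + 37, so 8967 ≡ 37 (mod 47).

37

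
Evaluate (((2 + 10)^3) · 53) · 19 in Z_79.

2 + 10 = 12
(12)^3 ≡ 69 (mod 79)
69 · 53 = 3657 ≡ 23 (mod 79)
23 · 19 = 437 ≡ 42 (mod 79)

42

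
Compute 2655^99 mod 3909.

2655^1 ≡ 2655 (mod 3909)
2655^2 ≡ 2655^2 = 7049025 ≡ 1098 (mod 3909)
2655^4 ≡ 1098^2 = 1205604 ≡ 1632 (mod 3909)
2655^8 ≡ 1632^2 = 2663424 ≡ 1395 (mod 3909)
2655^16 ≡ 1395^2 = 1946025 ≡ 3252 (mod 3909)
2655^32 ≡ 3252^2 = 10575504 ≡ 1659 (mod 3909)
2655^64 ≡ 1659^2 = 2752281 ≡ 345 (mod 3909)
2655^99 = 2655^64 · 2655^32 · 2655^2 · 2655^1 ≡ 345 · 1659 · 1098 · 2655 (mod 3909).
Accumulate the product:
345 · 1659 = 572355 ≡ 1641
1641 · 1098 = 1801818 ≡ 3678
3678 · 2655 = 9765090 ≡ 408

408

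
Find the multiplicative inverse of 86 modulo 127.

96

127 = 1·86 + 41
86 = 2·41 + 4
41 = 10·4 + 1
4 = 4·1 + 0
gcd(86, 127) = 1, so the inverse exists.
Bézout: 1 = 21·127 − 31·86.
So 86⁻¹ ≡ −31 ≡ 96 (mod 127).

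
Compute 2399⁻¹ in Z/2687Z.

Apply the Euclidean algorithm and back-substitute:
2687 = 1·2399 + 288
2399 = 8·288 + 95
288 = 3·95 + 3
95 = 31·3 + 2
3 = 1·2 + 1
2 = 2·1 + 0
gcd(2399, 2687) = 1, so the inverse exists.
Bézout: 1 = 808·2687 − 905·2399.
So 2399⁻¹ ≡ −905 ≡ 1782 (mod 2687).

1782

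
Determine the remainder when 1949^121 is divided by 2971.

1769

121 in binary is 1111001, i.e. 121 = 64 + 32 + 16 + 8 + 1.
1949^1 ≡ 1949 (mod 2971)
1949^2 ≡ 1949^2 = 3798601 ≡ 1663 (mod 2971)
1949^4 ≡ 1663^2 = 2765569 ≡ 2539 (mod 2971)
1949^8 ≡ 2539^2 = 6446521 ≡ 2422 (mod 2971)
1949^16 ≡ 2422^2 = 5866084 ≡ 1330 (mod 2971)
1949^32 ≡ 1330^2 = 1768900 ≡ 1155 (mod 2971)
1949^64 ≡ 1155^2 = 1334025 ≡ 46 (mod 2971)
1949^121 = 1949^64 · 1949^32 · 1949^16 · 1949^8 · 1949^1 ≡ 46 · 1155 · 1330 · 2422 · 1949 (mod 2971).
Accumulate the product:
46 · 1155 = 53130 ≡ 2623
2623 · 1330 = 3488590 ≡ 636
636 · 2422 = 1540392 ≡ 1414
1414 · 1949 = 2755886 ≡ 1769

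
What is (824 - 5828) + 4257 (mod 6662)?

824 - 5828 = -5004 ≡ 1658 (mod 6662)
1658 + 4257 = 5915

5915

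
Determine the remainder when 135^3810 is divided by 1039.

135^1 ≡ 135 (mod 1039)
135^2 ≡ 135^2 = 18225 ≡ 562 (mod 1039)
135^4 ≡ 562^2 = 315844 ≡ 1027 (mod 1039)
135^8 ≡ 1027^2 = 1054729 ≡ 144 (mod 1039)
135^16 ≡ 144^2 = 20736 ≡ 995 (mod 1039)
135^32 ≡ 995^2 = 990025 ≡ 897 (mod 1039)
135^64 ≡ 897^2 = 804609 ≡ 423 (mod 1039)
135^128 ≡ 423^2 = 178929 ≡ 221 (mod 1039)
135^256 ≡ 221^2 = 48841 ≡ 8 (mod 1039)
135^512 ≡ 8^2 = 64 (mod 1039)
135^1024 ≡ 64^2 = 4096 ≡ 979 (mod 1039)
135^2048 ≡ 979^2 = 958441 ≡ 483 (mod 1039)
135^3810 = 135^2048 * 135^1024 * 135^512 * 135^128 * 135^64 * 135^32 * 135^2 ≡ 483 * 979 * 64 * 221 * 423 * 897 * 562 (mod 1039).
Accumulate the product:
483 * 979 = 472857 ≡ 112
112 * 64 = 7168 ≡ 934
934 * 221 = 206414 ≡ 692
692 * 423 = 292716 ≡ 757
757 * 897 = 679029 ≡ 562
562 * 562 = 315844 ≡ 1027

1027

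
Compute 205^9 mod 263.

Compute successive squares:
9 in binary is 1001, i.e. 9 = 8 + 1.
205^1 ≡ 205 (mod 263)
205^2 ≡ 205^2 = 42025 ≡ 208 (mod 263)
205^4 ≡ 208^2 = 43264 ≡ 132 (mod 263)
205^8 ≡ 132^2 = 17424 ≡ 66 (mod 263)
205^9 = 205^8 × 205^1 ≡ 66 × 205 (mod 263).
66 × 205 = 13530 ≡ 117 (mod 263).

117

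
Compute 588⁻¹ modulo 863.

477

863 = 1·588 + 275
588 = 2·275 + 38
275 = 7·38 + 9
38 = 4·9 + 2
9 = 4·2 + 1
2 = 2·1 + 0
gcd(588, 863) = 1, so the inverse exists.
Bézout: 1 = 263·863 − 386·588.
So 588⁻¹ ≡ −386 ≡ 477 (mod 863).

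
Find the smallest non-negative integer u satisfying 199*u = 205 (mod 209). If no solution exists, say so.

gcd(199, 209) = 1, so a unique solution mod 209 exists.
199⁻¹ ≡ 188 (mod 209).
u ≡ 188*205 ≡ 84 (mod 209).

84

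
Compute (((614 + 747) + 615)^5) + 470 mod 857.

614 + 747 = 1361 ≡ 504 (mod 857)
504 + 615 = 1119 ≡ 262 (mod 857)
(262)^5 ≡ 123 (mod 857)
123 + 470 = 593

593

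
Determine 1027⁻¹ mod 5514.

Apply the Euclidean algorithm and back-substitute:
5514 = 5×1027 + 379
1027 = 2×379 + 269
379 = 1×269 + 110
269 = 2×110 + 49
110 = 2×49 + 12
49 = 4×12 + 1
12 = 12×1 + 0
gcd(1027, 5514) = 1, so the inverse exists.
Bézout: 1 = −84×5514 + 451×1027.
So 1027⁻¹ ≡ 451 (mod 5514).

451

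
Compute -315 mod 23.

-315 = -14*23 + 7, so -315 ≡ 7 (mod 23).

7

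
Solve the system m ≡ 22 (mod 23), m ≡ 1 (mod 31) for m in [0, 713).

23⁻¹ mod 31: 23·27 ≡ 1 (mod 31), so 23⁻¹ ≡ 27.
m = 22 + 23·((1 − 22)·27 mod 31) = 22 + 23·22 = 528.
Check: 528 mod 23 = 22, 528 mod 31 = 1. ✓

528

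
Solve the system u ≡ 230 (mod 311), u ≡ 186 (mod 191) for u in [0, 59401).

311⁻¹ mod 191: 311·78 ≡ 1 (mod 191), so 311⁻¹ ≡ 78.
u = 230 + 311·((186 − 230)·78 mod 191) = 230 + 311·6 = 2096.

2096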